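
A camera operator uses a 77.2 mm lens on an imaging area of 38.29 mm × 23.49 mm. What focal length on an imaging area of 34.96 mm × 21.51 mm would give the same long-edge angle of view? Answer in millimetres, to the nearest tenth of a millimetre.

70.5 mm

Equal angle of view means equal width/f ratio, so f₂ = f₁ · (width₂/width₁) = 77.2 × 34.96/38.29.
f₂ = 77.2 × 0.91303 ≈ 70.486 mm.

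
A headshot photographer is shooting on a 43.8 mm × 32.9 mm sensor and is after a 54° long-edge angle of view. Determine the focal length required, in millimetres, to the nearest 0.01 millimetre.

42.98 mm

From α = 2·arctan(w/2f) we get f = w / (2·tan(α/2)).
With w = 43.8 mm and α/2 = 27°, tan(α/2) ≈ 0.50953, so f ≈ 43.8 / 1.01905 ≈ 42.9812 mm.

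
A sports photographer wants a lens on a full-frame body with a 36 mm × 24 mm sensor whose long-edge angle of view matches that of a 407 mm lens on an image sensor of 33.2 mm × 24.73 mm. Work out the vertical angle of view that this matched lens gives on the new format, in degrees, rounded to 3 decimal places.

Equal long-edge AOV ⇒ f₂ = f₁ · 36/33.2 = 407 × 1.08434 ≈ 441.3253 mm.
Vertical AOV on the new format = 2·arctan(24 / (2 × 441.3253)) = 2·arctan(0.02719) ≈ 3.1151°.

3.115°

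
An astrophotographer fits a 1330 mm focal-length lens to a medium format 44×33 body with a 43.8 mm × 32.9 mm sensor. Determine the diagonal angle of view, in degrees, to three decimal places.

Sensor diagonal = √(43.8² + 32.9²) = √3000.8500 ≈ 54.7800 mm.
Angle of view α = 2·arctan(d/2f) with d = 54.7800 mm and f = 1330 mm.
d/2f = 0.02059; arctan(0.02059) ≈ 1.1798°, so α ≈ 2.3596°.

2.360°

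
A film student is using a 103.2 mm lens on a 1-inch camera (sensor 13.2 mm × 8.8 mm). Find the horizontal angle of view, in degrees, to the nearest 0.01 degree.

7.32°

Angle of view α = 2·arctan(w/2f) with w = 13.2 mm and f = 103.2 mm.
w/2f = 0.06395; arctan(0.06395) ≈ 3.6593°, so α ≈ 7.3186°.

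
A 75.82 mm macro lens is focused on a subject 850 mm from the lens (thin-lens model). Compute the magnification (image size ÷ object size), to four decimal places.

0.0979×

Thin lens: 1/f = 1/dₒ + 1/dᵢ → 1/dᵢ = 1/75.82 − 1/850 = 0.0120127 mm⁻¹, so dᵢ ≈ 83.2455 mm.
Magnification m = dᵢ/dₒ = 83.2455/850 ≈ 0.09794.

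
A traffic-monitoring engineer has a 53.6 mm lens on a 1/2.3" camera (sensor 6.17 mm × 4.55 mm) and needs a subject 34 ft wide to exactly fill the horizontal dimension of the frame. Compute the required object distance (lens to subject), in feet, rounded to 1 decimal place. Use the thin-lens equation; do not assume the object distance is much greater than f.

W: 34 ft × 304.8 mm/ft = 10363.20 mm.
Magnification m = w/W = dᵢ/dₒ; combined with 1/f = 1/dₒ + 1/dᵢ this gives dₒ = f·(1 + W/w).
dₒ = 53.6 mm × (1 + 10363.2/6.17) = 53.6 × 1680.6110 ≈ 90080.748 mm = 90080.748/304.8 ft = 295.541 ft.

295.5 ft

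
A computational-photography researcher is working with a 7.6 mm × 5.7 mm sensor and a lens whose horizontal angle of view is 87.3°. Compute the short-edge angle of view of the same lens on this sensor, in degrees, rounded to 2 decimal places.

From the horizontal AOV: f = 7.6 / (2·tan(43.65°)) = 7.6 / 1.90791 ≈ 3.9834 mm.
Short-edge AOV = 2·arctan(5.7 / (2 × 3.9834)) = 2·arctan(0.71546) ≈ 71.1647°.

71.16°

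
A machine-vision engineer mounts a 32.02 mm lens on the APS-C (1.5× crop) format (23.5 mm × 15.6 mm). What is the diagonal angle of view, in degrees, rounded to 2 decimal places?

47.54°

Sensor diagonal = √(23.5² + 15.6²) = √795.6100 ≈ 28.2066 mm.
Angle of view α = 2·arctan(d/2f) with d = 28.2066 mm and f = 32.02 mm.
d/2f = 0.44045; arctan(0.44045) ≈ 23.7712°, so α ≈ 47.5424°.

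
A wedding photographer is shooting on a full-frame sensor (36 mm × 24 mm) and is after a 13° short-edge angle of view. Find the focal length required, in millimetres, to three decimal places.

From α = 2·arctan(h/2f) we get f = h / (2·tan(α/2)).
With h = 24 mm and α/2 = 6.5°, tan(α/2) ≈ 0.11394, so f ≈ 24 / 0.22787 ≈ 105.3226 mm.

105.323 mm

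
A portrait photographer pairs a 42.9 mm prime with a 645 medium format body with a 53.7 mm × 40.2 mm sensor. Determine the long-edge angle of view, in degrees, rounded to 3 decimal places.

64.083°

Angle of view α = 2·arctan(w/2f) with w = 53.7 mm and f = 42.9 mm.
w/2f = 0.62587; arctan(0.62587) ≈ 32.0414°, so α ≈ 64.0828°.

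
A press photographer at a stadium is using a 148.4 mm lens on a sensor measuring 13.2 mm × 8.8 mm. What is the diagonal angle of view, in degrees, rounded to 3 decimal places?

Sensor diagonal = √(13.2² + 8.8²) = √251.6800 ≈ 15.8644 mm.
Angle of view α = 2·arctan(d/2f) with d = 15.8644 mm and f = 148.4 mm.
d/2f = 0.05345; arctan(0.05345) ≈ 3.0596°, so α ≈ 6.1193°.

6.119°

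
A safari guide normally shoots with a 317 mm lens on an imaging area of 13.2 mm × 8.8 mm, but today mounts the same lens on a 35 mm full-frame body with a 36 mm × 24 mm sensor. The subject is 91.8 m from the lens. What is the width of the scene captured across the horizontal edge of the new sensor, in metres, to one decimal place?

The focal length stays 317 mm; the relevant sensor dimension is now w = 36 mm. Object distance dₒ = 91.8 m = 91800 mm.
Thin-lens field width W = w·(dₒ − f)/f = 36 × (91800 − 317)/317 ≈ 10389.237 mm = 10.3892 m.

10.4 m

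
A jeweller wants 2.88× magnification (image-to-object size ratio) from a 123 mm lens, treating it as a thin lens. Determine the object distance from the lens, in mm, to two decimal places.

With m = dᵢ/dₒ and 1/f = 1/dₒ + 1/dᵢ, substituting dᵢ = m·dₒ gives 1/f = (1 + 1/m)/dₒ, hence dₒ = f·(1 + 1/m).
dₒ = 123 × (1 + 1/2.88) = 123 × 1.34722 ≈ 165.708 mm.

165.71 mm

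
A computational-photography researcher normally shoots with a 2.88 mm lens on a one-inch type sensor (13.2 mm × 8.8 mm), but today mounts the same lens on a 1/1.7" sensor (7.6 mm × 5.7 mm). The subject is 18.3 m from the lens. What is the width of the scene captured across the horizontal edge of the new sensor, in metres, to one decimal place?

48.3 m

The focal length stays 2.88 mm; the relevant sensor dimension is now w = 7.6 mm. Object distance dₒ = 18.3 m = 18300 mm.
Thin-lens field width W = w·(dₒ − f)/f = 7.6 × (18300 − 2.88)/2.88 ≈ 48284.067 mm = 48.2841 m.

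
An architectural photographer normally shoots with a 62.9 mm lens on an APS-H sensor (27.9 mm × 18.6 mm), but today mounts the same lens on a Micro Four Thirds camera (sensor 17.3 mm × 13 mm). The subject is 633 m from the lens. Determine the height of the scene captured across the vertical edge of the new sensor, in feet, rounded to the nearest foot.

429 ft

The focal length stays 62.9 mm; the relevant sensor dimension is now h = 13 mm. Object distance dₒ = 633 m = 633000 mm.
Thin-lens field height W = h·(dₒ − f)/f = 13 × (633000 − 62.9)/62.9 ≈ 130813.709 mm = 130813.709/304.8 ft = 429.179 ft.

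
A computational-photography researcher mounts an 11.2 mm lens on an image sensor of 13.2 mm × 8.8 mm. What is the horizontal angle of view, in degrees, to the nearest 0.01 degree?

Angle of view α = 2·arctan(w/2f) with w = 13.2 mm and f = 11.2 mm.
w/2f = 0.58929; arctan(0.58929) ≈ 30.5102°, so α ≈ 61.0205°.

61.02°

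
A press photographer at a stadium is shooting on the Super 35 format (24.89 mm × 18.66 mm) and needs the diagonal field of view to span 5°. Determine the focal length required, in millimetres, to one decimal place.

356.2 mm

Sensor diagonal = √(24.89² + 18.66²) = √967.7077 ≈ 31.1080 mm.
From α = 2·arctan(d/2f) we get f = d / (2·tan(α/2)).
With d = 31.1080 mm and α/2 = 2.5°, tan(α/2) ≈ 0.04366, so f ≈ 31.1080 / 0.08732 ≈ 356.2452 mm.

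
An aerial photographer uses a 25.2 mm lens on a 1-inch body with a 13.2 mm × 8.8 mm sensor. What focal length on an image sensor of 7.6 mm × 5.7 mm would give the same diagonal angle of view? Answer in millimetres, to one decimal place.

Sensor diagonal = √(13.2² + 8.8²) = √251.6800 ≈ 15.8644 mm.
Sensor diagonal = √(7.6² + 5.7²) = √90.2500 ≈ 9.5000 mm.
Equal angle of view means equal diagonal/f ratio, so f₂ = f₁ · (diagonal₂/diagonal₁) = 25.2 × 9.5000/15.8644.
f₂ = 25.2 × 0.59882 ≈ 15.090 mm.

15.1 mm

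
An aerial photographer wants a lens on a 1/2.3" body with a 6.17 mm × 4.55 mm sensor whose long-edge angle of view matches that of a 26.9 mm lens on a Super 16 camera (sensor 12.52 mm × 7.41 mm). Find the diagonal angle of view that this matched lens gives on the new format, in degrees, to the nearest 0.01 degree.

32.25°

Equal long-edge AOV ⇒ f₂ = f₁ · 6.17/12.52 = 26.9 × 0.49281 ≈ 13.2566 mm.
Sensor diagonal = √(6.17² + 4.55²) = √58.7714 ≈ 7.6663 mm.
Diagonal AOV on the new format = 2·arctan(7.6663 / (2 × 13.2566)) = 2·arctan(0.28915) ≈ 32.2542°.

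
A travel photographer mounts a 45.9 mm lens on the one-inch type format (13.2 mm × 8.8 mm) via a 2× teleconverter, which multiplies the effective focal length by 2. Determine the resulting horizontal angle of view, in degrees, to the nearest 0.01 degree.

8.22°

Effective focal length f = 45.9 × 2 = 91.8 mm.
α = 2·arctan(13.2 / (2 × 91.8)) = 2·arctan(0.07190) ≈ 8.2245°.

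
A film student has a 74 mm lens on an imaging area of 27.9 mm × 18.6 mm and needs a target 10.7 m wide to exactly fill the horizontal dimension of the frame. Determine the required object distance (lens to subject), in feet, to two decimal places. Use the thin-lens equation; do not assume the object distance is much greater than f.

93.35 ft

W: 10.7 m = 10700 mm.
Magnification m = w/W = dᵢ/dₒ; combined with 1/f = 1/dₒ + 1/dᵢ this gives dₒ = f·(1 + W/w).
dₒ = 74 mm × (1 + 10700/27.9) = 74 × 384.5125 ≈ 28453.928 mm = 28453.928/304.8 ft = 93.3528 ft.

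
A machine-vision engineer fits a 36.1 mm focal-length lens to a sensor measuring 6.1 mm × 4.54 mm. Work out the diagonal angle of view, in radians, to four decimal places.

0.2099 rad

Sensor diagonal = √(6.1² + 4.54²) = √57.8216 ≈ 7.6041 mm.
Angle of view α = 2·arctan(d/2f) with d = 7.6041 mm and f = 36.1 mm.
d/2f = 0.10532; arctan(0.10532) ≈ 0.1049 rad, so α ≈ 0.2099 rad.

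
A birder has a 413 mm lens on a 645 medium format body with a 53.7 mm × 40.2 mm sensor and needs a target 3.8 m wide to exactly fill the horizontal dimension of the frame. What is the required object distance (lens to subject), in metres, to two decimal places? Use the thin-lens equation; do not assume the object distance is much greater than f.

W: 3.8 m = 3800 mm.
Magnification m = w/W = dᵢ/dₒ; combined with 1/f = 1/dₒ + 1/dᵢ this gives dₒ = f·(1 + W/w).
dₒ = 413 mm × (1 + 3800/53.7) = 413 × 71.7635 ≈ 29638.326 mm = 29.6383 m.

29.64 m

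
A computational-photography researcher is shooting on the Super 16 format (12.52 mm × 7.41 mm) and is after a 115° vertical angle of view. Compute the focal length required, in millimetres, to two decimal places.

2.36 mm

From α = 2·arctan(h/2f) we get f = h / (2·tan(α/2)).
With h = 7.41 mm and α/2 = 57.5°, tan(α/2) ≈ 1.56969, so f ≈ 7.41 / 3.13937 ≈ 2.3603 mm.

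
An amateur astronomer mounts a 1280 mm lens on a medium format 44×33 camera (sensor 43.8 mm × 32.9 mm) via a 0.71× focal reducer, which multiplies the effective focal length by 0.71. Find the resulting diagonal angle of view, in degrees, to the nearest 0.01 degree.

Effective focal length f = 1280 × 0.71 = 908.8 mm.
Sensor diagonal = √(43.8² + 32.9²) = √3000.8500 ≈ 54.7800 mm.
α = 2·arctan(54.780 / (2 × 908.8)) = 2·arctan(0.03014) ≈ 3.4526°.

3.45°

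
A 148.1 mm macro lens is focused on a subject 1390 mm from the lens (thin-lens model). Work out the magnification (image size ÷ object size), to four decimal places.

0.1193×

Thin lens: 1/f = 1/dₒ + 1/dᵢ → 1/dᵢ = 1/148.1 − 1/1390 = 0.0060328 mm⁻¹, so dᵢ ≈ 165.7613 mm.
Magnification m = dᵢ/dₒ = 165.7613/1390 ≈ 0.11925.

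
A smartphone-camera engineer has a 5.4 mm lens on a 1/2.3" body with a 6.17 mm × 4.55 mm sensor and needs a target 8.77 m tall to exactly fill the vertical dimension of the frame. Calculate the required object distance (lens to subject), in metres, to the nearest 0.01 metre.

W: 8.77 m = 8770 mm.
Magnification m = h/W = dᵢ/dₒ; combined with 1/f = 1/dₒ + 1/dᵢ this gives dₒ = f·(1 + W/h).
dₒ = 5.4 mm × (1 + 8770/4.55) = 5.4 × 1928.4725 ≈ 10413.752 mm = 10.4138 m.

10.41 m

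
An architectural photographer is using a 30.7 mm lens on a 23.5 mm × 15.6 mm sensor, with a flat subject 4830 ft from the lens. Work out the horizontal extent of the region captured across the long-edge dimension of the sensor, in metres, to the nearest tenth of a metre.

dₒ: 4830 ft × 304.8 mm/ft = 1472183.95 mm.
Similar triangles through the lens centre give W/dₒ = w/dᵢ; with 1/f = 1/dₒ + 1/dᵢ this gives W = w·(dₒ − f)/f.
W = 23.5 mm × (1.47218e+06 − 30.7) / 30.7 = 23.5 × 47952.8747 ≈ 1126892.555 mm = 1126.89 m.

1126.9 m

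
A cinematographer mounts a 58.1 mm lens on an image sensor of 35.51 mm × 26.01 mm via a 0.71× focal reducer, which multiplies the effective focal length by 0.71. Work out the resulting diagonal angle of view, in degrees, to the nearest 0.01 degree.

Effective focal length f = 58.1 × 0.71 = 41.251 mm.
Sensor diagonal = √(35.51² + 26.01²) = √1937.4802 ≈ 44.0168 mm.
α = 2·arctan(44.017 / (2 × 41.251)) = 2·arctan(0.53352) ≈ 56.1620°.

56.16°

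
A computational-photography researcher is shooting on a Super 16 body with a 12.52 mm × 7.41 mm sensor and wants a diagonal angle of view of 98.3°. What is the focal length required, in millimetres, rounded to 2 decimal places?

6.29 mm

Sensor diagonal = √(12.52² + 7.41²) = √211.6585 ≈ 14.5485 mm.
From α = 2·arctan(d/2f) we get f = d / (2·tan(α/2)).
With d = 14.5485 mm and α/2 = 49.15°, tan(α/2) ≈ 1.15647, so f ≈ 14.5485 / 2.31294 ≈ 6.2900 mm.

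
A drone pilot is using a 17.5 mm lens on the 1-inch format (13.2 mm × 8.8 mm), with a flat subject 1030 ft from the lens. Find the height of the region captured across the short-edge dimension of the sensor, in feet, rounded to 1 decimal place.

dₒ: 1030 ft × 304.8 mm/ft = 313943.99 mm.
Similar triangles through the lens centre give W/dₒ = h/dᵢ; with 1/f = 1/dₒ + 1/dᵢ this gives W = h·(dₒ − f)/f.
W = 8.8 mm × (313944 − 17.5) / 17.5 = 8.8 × 17938.6566 ≈ 157860.178 mm = 157860.178/304.8 ft = 517.914 ft.

517.9 ft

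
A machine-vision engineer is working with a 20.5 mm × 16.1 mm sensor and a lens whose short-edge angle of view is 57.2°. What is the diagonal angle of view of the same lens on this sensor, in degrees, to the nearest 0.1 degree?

82.9°

From the short-edge AOV: f = 16.1 / (2·tan(28.6°)) = 16.1 / 1.09044 ≈ 14.7647 mm.
Sensor diagonal = √(20.5² + 16.1²) = √679.4600 ≈ 26.0665 mm.
Diagonal AOV = 2·arctan(26.0665 / (2 × 14.7647)) = 2·arctan(0.88273) ≈ 82.8714°.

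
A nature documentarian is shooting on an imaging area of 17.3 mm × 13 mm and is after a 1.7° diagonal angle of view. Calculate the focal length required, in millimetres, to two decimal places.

729.29 mm

Sensor diagonal = √(17.3² + 13²) = √468.2900 ≈ 21.6400 mm.
From α = 2·arctan(d/2f) we get f = d / (2·tan(α/2)).
With d = 21.6400 mm and α/2 = 0.85°, tan(α/2) ≈ 0.01484, so f ≈ 21.6400 / 0.02967 ≈ 729.2884 mm.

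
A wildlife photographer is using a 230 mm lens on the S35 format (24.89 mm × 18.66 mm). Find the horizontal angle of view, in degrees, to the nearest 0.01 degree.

6.19°

Angle of view α = 2·arctan(w/2f) with w = 24.89 mm and f = 230 mm.
w/2f = 0.05411; arctan(0.05411) ≈ 3.0972°, so α ≈ 6.1944°.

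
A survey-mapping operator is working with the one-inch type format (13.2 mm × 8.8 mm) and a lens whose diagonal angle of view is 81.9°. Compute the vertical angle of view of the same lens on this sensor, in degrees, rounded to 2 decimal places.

Sensor diagonal = √(13.2² + 8.8²) = √251.6800 ≈ 15.8644 mm.
From the diagonal AOV: f = 15.8644 / (2·tan(40.95°)) = 15.8644 / 1.73551 ≈ 9.1411 mm.
Vertical AOV = 2·arctan(8.8 / (2 × 9.1411)) = 2·arctan(0.48134) ≈ 51.4071°.

51.41°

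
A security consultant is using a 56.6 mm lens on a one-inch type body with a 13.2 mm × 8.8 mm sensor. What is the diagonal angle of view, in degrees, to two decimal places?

15.96°

Sensor diagonal = √(13.2² + 8.8²) = √251.6800 ≈ 15.8644 mm.
Angle of view α = 2·arctan(d/2f) with d = 15.8644 mm and f = 56.6 mm.
d/2f = 0.14015; arctan(0.14015) ≈ 7.9778°, so α ≈ 15.9555°.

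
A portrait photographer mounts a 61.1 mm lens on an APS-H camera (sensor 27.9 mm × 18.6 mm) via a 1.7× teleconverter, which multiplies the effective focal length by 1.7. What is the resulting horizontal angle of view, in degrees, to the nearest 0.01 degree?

15.30°

Effective focal length f = 61.1 × 1.7 = 103.87 mm.
α = 2·arctan(27.9 / (2 × 103.87)) = 2·arctan(0.13430) ≈ 15.2984°.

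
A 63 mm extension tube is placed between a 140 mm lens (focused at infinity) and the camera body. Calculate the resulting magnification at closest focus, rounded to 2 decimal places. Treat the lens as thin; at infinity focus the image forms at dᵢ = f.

The tube moves the image plane from f to f + e, so dᵢ = 140 + 63 = 203 mm. Focus is achieved when 1/f = 1/dₒ + 1/dᵢ, giving dₒ = 1/(1/f − 1/(f+e)).
Magnification m = dᵢ/dₒ = (f+e)·(1/f − 1/(f+e)) = e/f = 63/140 ≈ 0.4500.

0.45×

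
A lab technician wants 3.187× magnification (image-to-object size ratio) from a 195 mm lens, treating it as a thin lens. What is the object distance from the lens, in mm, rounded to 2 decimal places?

256.19 mm

With m = dᵢ/dₒ and 1/f = 1/dₒ + 1/dᵢ, substituting dᵢ = m·dₒ gives 1/f = (1 + 1/m)/dₒ, hence dₒ = f·(1 + 1/m).
dₒ = 195 × (1 + 1/3.187) = 195 × 1.31377 ≈ 256.186 mm.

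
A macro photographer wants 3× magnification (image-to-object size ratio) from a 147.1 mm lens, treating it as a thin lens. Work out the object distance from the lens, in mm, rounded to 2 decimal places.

196.13 mm

With m = dᵢ/dₒ and 1/f = 1/dₒ + 1/dᵢ, substituting dᵢ = m·dₒ gives 1/f = (1 + 1/m)/dₒ, hence dₒ = f·(1 + 1/m).
dₒ = 147.1 × (1 + 1/3) = 147.1 × 1.33333 ≈ 196.133 mm.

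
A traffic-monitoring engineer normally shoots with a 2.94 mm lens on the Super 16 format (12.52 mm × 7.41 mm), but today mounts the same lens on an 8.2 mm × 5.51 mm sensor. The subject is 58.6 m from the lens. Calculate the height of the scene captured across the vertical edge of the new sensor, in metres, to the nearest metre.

The focal length stays 2.94 mm; the relevant sensor dimension is now h = 5.51 mm. Object distance dₒ = 58.6 m = 58600 mm.
Thin-lens field height W = h·(dₒ − f)/f = 5.51 × (58600 − 2.94)/2.94 ≈ 109819.660 mm = 109.82 m.

110 m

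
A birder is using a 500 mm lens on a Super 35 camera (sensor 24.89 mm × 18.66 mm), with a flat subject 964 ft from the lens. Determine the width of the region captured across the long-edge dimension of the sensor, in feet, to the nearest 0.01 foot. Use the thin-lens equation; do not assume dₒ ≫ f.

47.91 ft

dₒ: 964 ft × 304.8 mm/ft = 293827.19 mm.
Similar triangles through the lens centre give W/dₒ = w/dᵢ; with 1/f = 1/dₒ + 1/dᵢ this gives W = w·(dₒ − f)/f.
W = 24.89 mm × (293827 − 500) / 500 = 24.89 × 586.6544 ≈ 14601.828 mm = 14601.828/304.8 ft = 47.9063 ft.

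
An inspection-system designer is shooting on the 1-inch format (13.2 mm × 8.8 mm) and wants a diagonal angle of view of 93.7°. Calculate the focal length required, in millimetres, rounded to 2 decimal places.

Sensor diagonal = √(13.2² + 8.8²) = √251.6800 ≈ 15.8644 mm.
From α = 2·arctan(d/2f) we get f = d / (2·tan(α/2)).
With d = 15.8644 mm and α/2 = 46.85°, tan(α/2) ≈ 1.06676, so f ≈ 15.8644 / 2.13351 ≈ 7.4358 mm.

7.44 mm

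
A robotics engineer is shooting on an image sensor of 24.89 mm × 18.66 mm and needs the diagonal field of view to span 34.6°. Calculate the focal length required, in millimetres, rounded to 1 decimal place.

Sensor diagonal = √(24.89² + 18.66²) = √967.7077 ≈ 31.1080 mm.
From α = 2·arctan(d/2f) we get f = d / (2·tan(α/2)).
With d = 31.1080 mm and α/2 = 17.3°, tan(α/2) ≈ 0.31147, so f ≈ 31.1080 / 0.62293 ≈ 49.9381 mm.

49.9 mm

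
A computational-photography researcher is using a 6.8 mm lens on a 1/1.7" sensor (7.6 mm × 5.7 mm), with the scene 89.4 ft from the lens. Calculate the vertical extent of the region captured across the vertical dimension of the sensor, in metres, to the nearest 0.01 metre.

dₒ: 89.4 ft × 304.8 mm/ft = 27249.12 mm.
Similar triangles through the lens centre give W/dₒ = h/dᵢ; with 1/f = 1/dₒ + 1/dᵢ this gives W = h·(dₒ − f)/f.
W = 5.7 mm × (27249.1 − 6.8) / 6.8 = 5.7 × 4006.2234 ≈ 22835.473 mm = 22.8355 m.

22.84 m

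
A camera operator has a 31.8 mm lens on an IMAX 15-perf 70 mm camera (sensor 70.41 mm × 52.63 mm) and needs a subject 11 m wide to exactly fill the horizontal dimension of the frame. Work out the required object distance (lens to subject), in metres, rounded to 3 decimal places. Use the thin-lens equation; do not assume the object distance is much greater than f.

5.000 m

W: 11 m = 11000 mm.
Magnification m = w/W = dᵢ/dₒ; combined with 1/f = 1/dₒ + 1/dᵢ this gives dₒ = f·(1 + W/w).
dₒ = 31.8 mm × (1 + 11000/70.41) = 31.8 × 157.2278 ≈ 4999.844 mm = 4.99984 m.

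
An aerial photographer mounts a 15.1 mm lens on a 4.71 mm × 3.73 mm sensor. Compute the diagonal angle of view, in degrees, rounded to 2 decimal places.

22.50°

Sensor diagonal = √(4.71² + 3.73²) = √36.0970 ≈ 6.0081 mm.
Angle of view α = 2·arctan(d/2f) with d = 6.0081 mm and f = 15.1 mm.
d/2f = 0.19894; arctan(0.19894) ≈ 11.2517°, so α ≈ 22.5034°.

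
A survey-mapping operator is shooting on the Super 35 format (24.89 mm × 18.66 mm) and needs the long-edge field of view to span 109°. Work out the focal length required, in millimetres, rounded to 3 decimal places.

From α = 2·arctan(w/2f) we get f = w / (2·tan(α/2)).
With w = 24.89 mm and α/2 = 54.5°, tan(α/2) ≈ 1.40195, so f ≈ 24.89 / 2.80390 ≈ 8.8769 mm.

8.877 mm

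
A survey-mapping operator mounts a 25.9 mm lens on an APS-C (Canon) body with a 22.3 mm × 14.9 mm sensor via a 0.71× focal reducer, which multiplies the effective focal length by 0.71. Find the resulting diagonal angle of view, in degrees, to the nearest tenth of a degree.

Effective focal length f = 25.9 × 0.71 = 18.389 mm.
Sensor diagonal = √(22.3² + 14.9²) = √719.3000 ≈ 26.8198 mm.
α = 2·arctan(26.820 / (2 × 18.389)) = 2·arctan(0.72923) ≈ 72.2016°.

72.2°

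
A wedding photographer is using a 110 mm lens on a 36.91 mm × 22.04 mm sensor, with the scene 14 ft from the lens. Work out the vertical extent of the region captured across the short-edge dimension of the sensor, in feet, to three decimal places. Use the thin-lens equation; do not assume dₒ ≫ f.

2.733 ft

dₒ: 14 ft × 304.8 mm/ft = 4267.20 mm.
Similar triangles through the lens centre give W/dₒ = h/dᵢ; with 1/f = 1/dₒ + 1/dᵢ this gives W = h·(dₒ − f)/f.
W = 22.04 mm × (4267.2 − 110) / 110 = 22.04 × 37.7927 ≈ 832.952 mm = 832.952/304.8 ft = 2.73278 ft.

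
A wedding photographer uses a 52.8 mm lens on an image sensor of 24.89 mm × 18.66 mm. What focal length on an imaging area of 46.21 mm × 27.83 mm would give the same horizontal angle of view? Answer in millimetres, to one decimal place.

Equal angle of view means equal width/f ratio, so f₂ = f₁ · (width₂/width₁) = 52.8 × 46.21/24.89.
f₂ = 52.8 × 1.85657 ≈ 98.027 mm.

98.0 mm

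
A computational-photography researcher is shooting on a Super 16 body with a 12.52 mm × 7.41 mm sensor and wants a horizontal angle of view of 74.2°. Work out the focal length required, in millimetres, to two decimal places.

From α = 2·arctan(w/2f) we get f = w / (2·tan(α/2)).
With w = 12.52 mm and α/2 = 37.1°, tan(α/2) ≈ 0.75629, so f ≈ 12.52 / 1.51259 ≈ 8.2772 mm.

8.28 mm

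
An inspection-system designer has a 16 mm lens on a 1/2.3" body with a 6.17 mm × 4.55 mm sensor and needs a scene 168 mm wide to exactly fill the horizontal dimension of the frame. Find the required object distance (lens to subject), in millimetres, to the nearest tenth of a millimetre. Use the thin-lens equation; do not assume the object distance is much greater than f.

451.7 mm

Magnification m = w/W = dᵢ/dₒ; combined with 1/f = 1/dₒ + 1/dᵢ this gives dₒ = f·(1 + W/w).
dₒ = 16 mm × (1 + 168/6.17) = 16 × 28.2285 ≈ 451.656 mm.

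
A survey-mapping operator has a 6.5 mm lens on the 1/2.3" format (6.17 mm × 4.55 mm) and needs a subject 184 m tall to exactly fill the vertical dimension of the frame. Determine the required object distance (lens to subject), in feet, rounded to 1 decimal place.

W: 184 m = 184000 mm.
Magnification m = h/W = dᵢ/dₒ; combined with 1/f = 1/dₒ + 1/dᵢ this gives dₒ = f·(1 + W/h).
dₒ = 6.5 mm × (1 + 184000/4.55) = 6.5 × 40440.5604 ≈ 262863.643 mm = 262863.643/304.8 ft = 862.414 ft.

862.4 ft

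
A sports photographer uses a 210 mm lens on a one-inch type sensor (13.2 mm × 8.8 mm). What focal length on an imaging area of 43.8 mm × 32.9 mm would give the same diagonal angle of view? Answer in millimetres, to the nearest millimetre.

Sensor diagonal = √(13.2² + 8.8²) = √251.6800 ≈ 15.8644 mm.
Sensor diagonal = √(43.8² + 32.9²) = √3000.8500 ≈ 54.7800 mm.
Equal angle of view means equal diagonal/f ratio, so f₂ = f₁ · (diagonal₂/diagonal₁) = 210 × 54.7800/15.8644.
f₂ = 210 × 3.45301 ≈ 725.132 mm.

725 mm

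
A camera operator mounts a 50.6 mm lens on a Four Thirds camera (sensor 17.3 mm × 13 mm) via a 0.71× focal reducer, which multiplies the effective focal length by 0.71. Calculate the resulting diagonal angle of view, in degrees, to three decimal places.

33.522°

Effective focal length f = 50.6 × 0.71 = 35.926 mm.
Sensor diagonal = √(17.3² + 13²) = √468.2900 ≈ 21.6400 mm.
α = 2·arctan(21.640 / (2 × 35.926)) = 2·arctan(0.30117) ≈ 33.5220°.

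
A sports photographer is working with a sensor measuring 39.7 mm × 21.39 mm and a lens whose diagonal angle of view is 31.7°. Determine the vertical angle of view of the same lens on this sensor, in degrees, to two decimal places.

15.34°

Sensor diagonal = √(39.7² + 21.39²) = √2033.6221 ≈ 45.0957 mm.
From the diagonal AOV: f = 45.0957 / (2·tan(15.85°)) = 45.0957 / 0.56783 ≈ 79.4178 mm.
Vertical AOV = 2·arctan(21.39 / (2 × 79.4178)) = 2·arctan(0.13467) ≈ 15.3395°.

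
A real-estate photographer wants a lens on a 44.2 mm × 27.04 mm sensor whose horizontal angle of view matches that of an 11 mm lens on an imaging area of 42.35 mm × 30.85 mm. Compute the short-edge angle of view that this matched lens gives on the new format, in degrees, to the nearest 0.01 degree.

99.33°

Equal horizontal AOV ⇒ f₂ = f₁ · 44.2/42.35 = 11 × 1.04368 ≈ 11.4805 mm.
Short-edge AOV on the new format = 2·arctan(27.04 / (2 × 11.4805)) = 2·arctan(1.17765) ≈ 99.3274°.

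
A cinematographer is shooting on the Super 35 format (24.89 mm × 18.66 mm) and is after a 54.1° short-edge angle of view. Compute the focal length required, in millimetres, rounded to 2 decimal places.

From α = 2·arctan(h/2f) we get f = h / (2·tan(α/2)).
With h = 18.66 mm and α/2 = 27.05°, tan(α/2) ≈ 0.51063, so f ≈ 18.66 / 1.02125 ≈ 18.2717 mm.

18.27 mm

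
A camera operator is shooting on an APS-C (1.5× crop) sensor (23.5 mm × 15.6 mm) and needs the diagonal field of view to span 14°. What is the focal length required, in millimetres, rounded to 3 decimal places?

Sensor diagonal = √(23.5² + 15.6²) = √795.6100 ≈ 28.2066 mm.
From α = 2·arctan(d/2f) we get f = d / (2·tan(α/2)).
With d = 28.2066 mm and α/2 = 7°, tan(α/2) ≈ 0.12278, so f ≈ 28.2066 / 0.24557 ≈ 114.8620 mm.

114.862 mm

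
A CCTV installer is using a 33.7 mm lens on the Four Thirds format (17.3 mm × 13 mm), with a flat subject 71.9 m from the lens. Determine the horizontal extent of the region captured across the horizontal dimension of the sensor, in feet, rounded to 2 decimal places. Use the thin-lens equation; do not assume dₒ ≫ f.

121.04 ft

dₒ: 71.9 m = 71900 mm.
Similar triangles through the lens centre give W/dₒ = w/dᵢ; with 1/f = 1/dₒ + 1/dᵢ this gives W = w·(dₒ − f)/f.
W = 17.3 mm × (71900 − 33.7) / 33.7 = 17.3 × 2132.5312 ≈ 36892.789 mm = 36892.789/304.8 ft = 121.039 ft.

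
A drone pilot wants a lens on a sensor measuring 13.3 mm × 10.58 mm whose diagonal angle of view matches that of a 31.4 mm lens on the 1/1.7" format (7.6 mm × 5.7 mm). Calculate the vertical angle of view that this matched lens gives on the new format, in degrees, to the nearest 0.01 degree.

10.76°

Sensor diagonal = √(7.6² + 5.7²) = √90.2500 ≈ 9.5000 mm.
Sensor diagonal = √(13.3² + 10.58²) = √288.8264 ≈ 16.9949 mm.
Equal diagonal AOV ⇒ f₂ = f₁ · 16.9949/9.5000 = 31.4 × 1.78894 ≈ 56.1726 mm.
Vertical AOV on the new format = 2·arctan(10.58 / (2 × 56.1726)) = 2·arctan(0.09417) ≈ 10.7598°.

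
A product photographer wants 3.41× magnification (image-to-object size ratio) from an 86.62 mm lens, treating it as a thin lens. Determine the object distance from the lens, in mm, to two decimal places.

112.02 mm

With m = dᵢ/dₒ and 1/f = 1/dₒ + 1/dᵢ, substituting dᵢ = m·dₒ gives 1/f = (1 + 1/m)/dₒ, hence dₒ = f·(1 + 1/m).
dₒ = 86.62 × (1 + 1/3.41) = 86.62 × 1.29326 ≈ 112.022 mm.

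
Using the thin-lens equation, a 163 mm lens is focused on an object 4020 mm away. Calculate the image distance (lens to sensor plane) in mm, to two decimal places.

1/dᵢ = 1/f − 1/dₒ = 1/163 − 1/4020 = 0.0058862 mm⁻¹.
dᵢ = 1/0.0058862 ≈ 169.8885 mm.

169.89 mm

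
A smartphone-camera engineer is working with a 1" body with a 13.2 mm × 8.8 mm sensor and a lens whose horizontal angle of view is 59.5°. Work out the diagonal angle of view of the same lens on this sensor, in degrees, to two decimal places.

68.97°

From the horizontal AOV: f = 13.2 / (2·tan(29.75°)) = 13.2 / 1.14309 ≈ 11.5476 mm.
Sensor diagonal = √(13.2² + 8.8²) = √251.6800 ≈ 15.8644 mm.
Diagonal AOV = 2·arctan(15.8644 / (2 × 11.5476)) = 2·arctan(0.68691) ≈ 68.9714°.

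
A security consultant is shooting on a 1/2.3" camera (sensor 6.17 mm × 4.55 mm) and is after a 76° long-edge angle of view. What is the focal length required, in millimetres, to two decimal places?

3.95 mm

From α = 2·arctan(w/2f) we get f = w / (2·tan(α/2)).
With w = 6.17 mm and α/2 = 38°, tan(α/2) ≈ 0.78129, so f ≈ 6.17 / 1.56257 ≈ 3.9486 mm.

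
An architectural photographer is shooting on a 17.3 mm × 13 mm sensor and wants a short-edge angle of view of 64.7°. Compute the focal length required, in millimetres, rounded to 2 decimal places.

10.26 mm

From α = 2·arctan(h/2f) we get f = h / (2·tan(α/2)).
With h = 13 mm and α/2 = 32.35°, tan(α/2) ≈ 0.63340, so f ≈ 13 / 1.26679 ≈ 10.2621 mm.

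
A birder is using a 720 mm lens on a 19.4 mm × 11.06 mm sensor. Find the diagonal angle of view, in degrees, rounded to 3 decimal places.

Sensor diagonal = √(19.4² + 11.06²) = √498.6836 ≈ 22.3312 mm.
Angle of view α = 2·arctan(d/2f) with d = 22.3312 mm and f = 720 mm.
d/2f = 0.01551; arctan(0.01551) ≈ 0.8885°, so α ≈ 1.7769°.

1.777°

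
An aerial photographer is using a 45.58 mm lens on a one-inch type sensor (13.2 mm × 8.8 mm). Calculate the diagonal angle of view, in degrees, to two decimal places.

Sensor diagonal = √(13.2² + 8.8²) = √251.6800 ≈ 15.8644 mm.
Angle of view α = 2·arctan(d/2f) with d = 15.8644 mm and f = 45.58 mm.
d/2f = 0.17403; arctan(0.17403) ≈ 9.8722°, so α ≈ 19.7444°.

19.74°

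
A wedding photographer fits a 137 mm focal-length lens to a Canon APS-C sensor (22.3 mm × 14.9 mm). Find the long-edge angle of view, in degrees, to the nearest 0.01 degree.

9.31°

Angle of view α = 2·arctan(w/2f) with w = 22.3 mm and f = 137 mm.
w/2f = 0.08139; arctan(0.08139) ≈ 4.6529°, so α ≈ 9.3057°.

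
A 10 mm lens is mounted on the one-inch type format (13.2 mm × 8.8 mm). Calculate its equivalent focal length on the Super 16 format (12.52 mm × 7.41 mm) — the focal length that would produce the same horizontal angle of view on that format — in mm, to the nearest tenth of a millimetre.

9.5 mm

Equal angle of view means equal width/f ratio, so f₂ = f₁ · (width₂/width₁) = 10 × 12.52/13.2.
f₂ = 10 × 0.94848 ≈ 9.485 mm.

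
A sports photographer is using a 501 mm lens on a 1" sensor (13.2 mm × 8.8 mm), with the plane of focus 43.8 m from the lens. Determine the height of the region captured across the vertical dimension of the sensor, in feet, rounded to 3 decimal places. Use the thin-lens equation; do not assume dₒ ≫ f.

2.495 ft

dₒ: 43.8 m = 43800 mm.
Similar triangles through the lens centre give W/dₒ = h/dᵢ; with 1/f = 1/dₒ + 1/dᵢ this gives W = h·(dₒ − f)/f.
W = 8.8 mm × (43800 − 501) / 501 = 8.8 × 86.4251 ≈ 760.541 mm = 760.541/304.8 ft = 2.49521 ft.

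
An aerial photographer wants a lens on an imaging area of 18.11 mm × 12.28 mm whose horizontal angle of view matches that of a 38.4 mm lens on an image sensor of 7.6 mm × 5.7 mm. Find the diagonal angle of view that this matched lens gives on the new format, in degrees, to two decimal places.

Equal horizontal AOV ⇒ f₂ = f₁ · 18.11/7.6 = 38.4 × 2.38289 ≈ 91.5032 mm.
Sensor diagonal = √(18.11² + 12.28²) = √478.7705 ≈ 21.8808 mm.
Diagonal AOV on the new format = 2·arctan(21.8808 / (2 × 91.5032)) = 2·arctan(0.11956) ≈ 13.6362°.

13.64°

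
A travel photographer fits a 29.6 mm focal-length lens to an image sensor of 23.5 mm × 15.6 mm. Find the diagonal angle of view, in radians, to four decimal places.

0.8893 rad

Sensor diagonal = √(23.5² + 15.6²) = √795.6100 ≈ 28.2066 mm.
Angle of view α = 2·arctan(d/2f) with d = 28.2066 mm and f = 29.6 mm.
d/2f = 0.47646; arctan(0.47646) ≈ 0.4446 rad, so α ≈ 0.8893 rad.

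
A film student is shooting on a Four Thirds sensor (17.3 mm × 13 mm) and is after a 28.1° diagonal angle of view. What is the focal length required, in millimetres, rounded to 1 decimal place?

Sensor diagonal = √(17.3² + 13²) = √468.2900 ≈ 21.6400 mm.
From α = 2·arctan(d/2f) we get f = d / (2·tan(α/2)).
With d = 21.6400 mm and α/2 = 14.05°, tan(α/2) ≈ 0.25026, so f ≈ 21.6400 / 0.50051 ≈ 43.2359 mm.

43.2 mm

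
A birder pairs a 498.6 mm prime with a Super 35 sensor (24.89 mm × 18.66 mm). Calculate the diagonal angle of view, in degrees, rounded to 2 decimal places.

Sensor diagonal = √(24.89² + 18.66²) = √967.7077 ≈ 31.1080 mm.
Angle of view α = 2·arctan(d/2f) with d = 31.1080 mm and f = 498.6 mm.
d/2f = 0.03120; arctan(0.03120) ≈ 1.7868°, so α ≈ 3.5736°.

3.57°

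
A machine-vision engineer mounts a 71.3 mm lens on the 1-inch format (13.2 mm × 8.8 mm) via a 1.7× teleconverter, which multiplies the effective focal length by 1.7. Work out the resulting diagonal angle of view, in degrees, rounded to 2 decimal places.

Effective focal length f = 71.3 × 1.7 = 121.21 mm.
Sensor diagonal = √(13.2² + 8.8²) = √251.6800 ≈ 15.8644 mm.
α = 2·arctan(15.864 / (2 × 121.21)) = 2·arctan(0.06544) ≈ 7.4884°.

7.49°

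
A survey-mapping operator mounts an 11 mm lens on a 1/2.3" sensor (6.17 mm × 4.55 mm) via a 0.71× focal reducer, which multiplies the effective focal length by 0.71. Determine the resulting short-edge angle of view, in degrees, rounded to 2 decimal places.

32.48°

Effective focal length f = 11 × 0.71 = 7.81 mm.
α = 2·arctan(4.55 / (2 × 7.81)) = 2·arctan(0.29129) ≈ 32.4810°.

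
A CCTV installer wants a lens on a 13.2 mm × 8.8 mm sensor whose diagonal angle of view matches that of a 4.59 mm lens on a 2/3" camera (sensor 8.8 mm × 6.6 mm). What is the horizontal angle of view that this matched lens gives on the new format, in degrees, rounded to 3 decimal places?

89.828°

Sensor diagonal = √(8.8² + 6.6²) = √121.0000 ≈ 11.0000 mm.
Sensor diagonal = √(13.2² + 8.8²) = √251.6800 ≈ 15.8644 mm.
Equal diagonal AOV ⇒ f₂ = f₁ · 15.8644/11.0000 = 4.59 × 1.44222 ≈ 6.6198 mm.
Horizontal AOV on the new format = 2·arctan(13.2 / (2 × 6.6198)) = 2·arctan(0.99701) ≈ 89.8284°.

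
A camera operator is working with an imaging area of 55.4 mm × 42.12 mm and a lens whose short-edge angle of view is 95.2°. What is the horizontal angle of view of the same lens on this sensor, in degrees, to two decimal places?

From the short-edge AOV: f = 42.12 / (2·tan(47.6°)) = 42.12 / 2.19028 ≈ 19.2304 mm.
Horizontal AOV = 2·arctan(55.4 / (2 × 19.2304)) = 2·arctan(1.44043) ≈ 110.4602°.

110.46°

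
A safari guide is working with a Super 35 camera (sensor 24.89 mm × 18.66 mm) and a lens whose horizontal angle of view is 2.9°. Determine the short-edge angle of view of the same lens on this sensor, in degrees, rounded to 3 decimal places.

From the horizontal AOV: f = 24.89 / (2·tan(1.45°)) = 24.89 / 0.05063 ≈ 491.6509 mm.
Short-edge AOV = 2·arctan(18.66 / (2 × 491.6509)) = 2·arctan(0.01898) ≈ 2.1743°.

2.174°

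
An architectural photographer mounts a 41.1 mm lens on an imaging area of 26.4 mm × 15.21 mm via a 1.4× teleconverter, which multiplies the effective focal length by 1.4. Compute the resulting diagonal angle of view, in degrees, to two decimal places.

Effective focal length f = 41.1 × 1.4 = 57.54 mm.
Sensor diagonal = √(26.4² + 15.21²) = √928.3041 ≈ 30.4681 mm.
α = 2·arctan(30.468 / (2 × 57.54)) = 2·arctan(0.26476) ≈ 29.6583°.

29.66°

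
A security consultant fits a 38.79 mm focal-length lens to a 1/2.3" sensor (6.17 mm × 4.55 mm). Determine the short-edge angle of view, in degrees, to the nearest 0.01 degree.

Angle of view α = 2·arctan(h/2f) with h = 4.55 mm and f = 38.79 mm.
h/2f = 0.05865; arctan(0.05865) ≈ 3.3565°, so α ≈ 6.7130°.

6.71°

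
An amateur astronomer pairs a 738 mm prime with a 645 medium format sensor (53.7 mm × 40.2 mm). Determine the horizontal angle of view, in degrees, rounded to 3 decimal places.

Angle of view α = 2·arctan(w/2f) with w = 53.7 mm and f = 738 mm.
w/2f = 0.03638; arctan(0.03638) ≈ 2.0836°, so α ≈ 4.1672°.

4.167°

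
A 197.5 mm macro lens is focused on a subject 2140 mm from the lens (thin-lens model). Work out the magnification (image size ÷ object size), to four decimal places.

0.1017×

Thin lens: 1/f = 1/dₒ + 1/dᵢ → 1/dᵢ = 1/197.5 − 1/2140 = 0.0045960 mm⁻¹, so dᵢ ≈ 217.5804 mm.
Magnification m = dᵢ/dₒ = 217.5804/2140 ≈ 0.10167.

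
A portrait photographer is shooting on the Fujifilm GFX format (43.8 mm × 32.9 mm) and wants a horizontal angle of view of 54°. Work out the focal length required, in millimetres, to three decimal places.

From α = 2·arctan(w/2f) we get f = w / (2·tan(α/2)).
With w = 43.8 mm and α/2 = 27°, tan(α/2) ≈ 0.50953, so f ≈ 43.8 / 1.01905 ≈ 42.9812 mm.

42.981 mm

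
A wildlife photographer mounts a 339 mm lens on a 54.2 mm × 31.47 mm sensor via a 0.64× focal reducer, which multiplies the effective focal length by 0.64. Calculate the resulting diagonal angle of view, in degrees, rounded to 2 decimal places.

Effective focal length f = 339 × 0.64 = 216.96 mm.
Sensor diagonal = √(54.2² + 31.47²) = √3928.0009 ≈ 62.6738 mm.
α = 2·arctan(62.674 / (2 × 216.96)) = 2·arctan(0.14444) ≈ 16.4375°.

16.44°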